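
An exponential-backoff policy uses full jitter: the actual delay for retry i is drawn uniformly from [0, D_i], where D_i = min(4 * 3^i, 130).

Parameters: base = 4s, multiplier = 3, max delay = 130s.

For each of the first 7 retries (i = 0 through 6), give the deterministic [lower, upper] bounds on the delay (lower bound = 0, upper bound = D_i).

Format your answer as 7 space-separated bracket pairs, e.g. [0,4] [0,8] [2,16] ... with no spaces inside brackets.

Answer: [0,4] [0,12] [0,36] [0,108] [0,130] [0,130] [0,130]

Derivation:
Computing bounds per retry:
  i=0: D_i=min(4*3^0,130)=4, bounds=[0,4]
  i=1: D_i=min(4*3^1,130)=12, bounds=[0,12]
  i=2: D_i=min(4*3^2,130)=36, bounds=[0,36]
  i=3: D_i=min(4*3^3,130)=108, bounds=[0,108]
  i=4: D_i=min(4*3^4,130)=130, bounds=[0,130]
  i=5: D_i=min(4*3^5,130)=130, bounds=[0,130]
  i=6: D_i=min(4*3^6,130)=130, bounds=[0,130]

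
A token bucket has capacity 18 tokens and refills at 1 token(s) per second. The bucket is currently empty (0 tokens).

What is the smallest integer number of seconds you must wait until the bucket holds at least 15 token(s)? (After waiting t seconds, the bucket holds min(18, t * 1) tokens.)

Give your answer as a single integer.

Need t * 1 >= 15, so t >= 15/1.
Smallest integer t = ceil(15/1) = 15.

Answer: 15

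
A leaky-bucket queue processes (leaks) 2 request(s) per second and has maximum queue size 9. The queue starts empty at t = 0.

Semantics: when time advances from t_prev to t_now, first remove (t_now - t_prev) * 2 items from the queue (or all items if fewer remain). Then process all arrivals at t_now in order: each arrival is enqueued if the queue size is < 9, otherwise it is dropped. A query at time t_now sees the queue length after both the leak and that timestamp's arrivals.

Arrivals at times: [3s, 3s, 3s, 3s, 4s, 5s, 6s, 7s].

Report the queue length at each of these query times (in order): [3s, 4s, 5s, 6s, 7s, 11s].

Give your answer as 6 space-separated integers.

Queue lengths at query times:
  query t=3s: backlog = 4
  query t=4s: backlog = 3
  query t=5s: backlog = 2
  query t=6s: backlog = 1
  query t=7s: backlog = 1
  query t=11s: backlog = 0

Answer: 4 3 2 1 1 0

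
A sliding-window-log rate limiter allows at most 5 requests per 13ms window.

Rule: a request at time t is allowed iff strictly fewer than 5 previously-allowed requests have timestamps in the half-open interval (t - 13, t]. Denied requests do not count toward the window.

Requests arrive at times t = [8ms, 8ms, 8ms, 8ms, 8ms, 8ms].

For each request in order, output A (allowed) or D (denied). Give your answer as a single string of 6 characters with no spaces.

Answer: AAAAAD

Derivation:
Tracking allowed requests in the window:
  req#1 t=8ms: ALLOW
  req#2 t=8ms: ALLOW
  req#3 t=8ms: ALLOW
  req#4 t=8ms: ALLOW
  req#5 t=8ms: ALLOW
  req#6 t=8ms: DENY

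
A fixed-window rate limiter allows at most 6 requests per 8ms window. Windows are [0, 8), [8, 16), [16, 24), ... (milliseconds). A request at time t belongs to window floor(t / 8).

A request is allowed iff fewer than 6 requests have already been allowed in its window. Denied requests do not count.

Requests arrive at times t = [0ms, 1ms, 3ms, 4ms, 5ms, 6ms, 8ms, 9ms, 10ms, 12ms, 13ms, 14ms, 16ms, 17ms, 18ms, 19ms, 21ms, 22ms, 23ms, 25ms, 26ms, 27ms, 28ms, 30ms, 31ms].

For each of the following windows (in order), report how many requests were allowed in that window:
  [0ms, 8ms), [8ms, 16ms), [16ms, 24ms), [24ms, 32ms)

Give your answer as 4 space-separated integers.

Answer: 6 6 6 6

Derivation:
Processing requests:
  req#1 t=0ms (window 0): ALLOW
  req#2 t=1ms (window 0): ALLOW
  req#3 t=3ms (window 0): ALLOW
  req#4 t=4ms (window 0): ALLOW
  req#5 t=5ms (window 0): ALLOW
  req#6 t=6ms (window 0): ALLOW
  req#7 t=8ms (window 1): ALLOW
  req#8 t=9ms (window 1): ALLOW
  req#9 t=10ms (window 1): ALLOW
  req#10 t=12ms (window 1): ALLOW
  req#11 t=13ms (window 1): ALLOW
  req#12 t=14ms (window 1): ALLOW
  req#13 t=16ms (window 2): ALLOW
  req#14 t=17ms (window 2): ALLOW
  req#15 t=18ms (window 2): ALLOW
  req#16 t=19ms (window 2): ALLOW
  req#17 t=21ms (window 2): ALLOW
  req#18 t=22ms (window 2): ALLOW
  req#19 t=23ms (window 2): DENY
  req#20 t=25ms (window 3): ALLOW
  req#21 t=26ms (window 3): ALLOW
  req#22 t=27ms (window 3): ALLOW
  req#23 t=28ms (window 3): ALLOW
  req#24 t=30ms (window 3): ALLOW
  req#25 t=31ms (window 3): ALLOW

Allowed counts by window: 6 6 6 6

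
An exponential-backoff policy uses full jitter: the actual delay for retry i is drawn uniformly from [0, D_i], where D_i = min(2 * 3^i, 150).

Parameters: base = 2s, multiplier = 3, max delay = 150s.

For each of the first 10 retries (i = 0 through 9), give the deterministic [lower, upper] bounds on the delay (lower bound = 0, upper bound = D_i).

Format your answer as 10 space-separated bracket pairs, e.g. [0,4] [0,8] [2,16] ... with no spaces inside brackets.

Answer: [0,2] [0,6] [0,18] [0,54] [0,150] [0,150] [0,150] [0,150] [0,150] [0,150]

Derivation:
Computing bounds per retry:
  i=0: D_i=min(2*3^0,150)=2, bounds=[0,2]
  i=1: D_i=min(2*3^1,150)=6, bounds=[0,6]
  i=2: D_i=min(2*3^2,150)=18, bounds=[0,18]
  i=3: D_i=min(2*3^3,150)=54, bounds=[0,54]
  i=4: D_i=min(2*3^4,150)=150, bounds=[0,150]
  i=5: D_i=min(2*3^5,150)=150, bounds=[0,150]
  i=6: D_i=min(2*3^6,150)=150, bounds=[0,150]
  i=7: D_i=min(2*3^7,150)=150, bounds=[0,150]
  i=8: D_i=min(2*3^8,150)=150, bounds=[0,150]
  i=9: D_i=min(2*3^9,150)=150, bounds=[0,150]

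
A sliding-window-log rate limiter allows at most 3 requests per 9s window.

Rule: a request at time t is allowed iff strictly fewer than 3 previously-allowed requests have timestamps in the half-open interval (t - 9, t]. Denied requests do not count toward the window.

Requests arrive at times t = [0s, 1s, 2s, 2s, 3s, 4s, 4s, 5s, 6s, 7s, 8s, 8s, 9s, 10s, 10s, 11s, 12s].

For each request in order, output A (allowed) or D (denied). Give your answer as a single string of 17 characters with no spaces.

Tracking allowed requests in the window:
  req#1 t=0s: ALLOW
  req#2 t=1s: ALLOW
  req#3 t=2s: ALLOW
  req#4 t=2s: DENY
  req#5 t=3s: DENY
  req#6 t=4s: DENY
  req#7 t=4s: DENY
  req#8 t=5s: DENY
  req#9 t=6s: DENY
  req#10 t=7s: DENY
  req#11 t=8s: DENY
  req#12 t=8s: DENY
  req#13 t=9s: ALLOW
  req#14 t=10s: ALLOW
  req#15 t=10s: DENY
  req#16 t=11s: ALLOW
  req#17 t=12s: DENY

Answer: AAADDDDDDDDDAADAD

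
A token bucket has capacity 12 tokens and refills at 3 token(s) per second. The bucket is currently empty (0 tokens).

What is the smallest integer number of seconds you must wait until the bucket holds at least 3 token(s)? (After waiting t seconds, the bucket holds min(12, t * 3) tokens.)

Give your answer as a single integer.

Need t * 3 >= 3, so t >= 3/3.
Smallest integer t = ceil(3/3) = 1.

Answer: 1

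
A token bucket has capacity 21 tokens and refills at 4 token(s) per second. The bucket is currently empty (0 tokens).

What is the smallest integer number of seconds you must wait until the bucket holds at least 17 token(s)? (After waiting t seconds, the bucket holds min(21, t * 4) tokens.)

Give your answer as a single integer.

Answer: 5

Derivation:
Need t * 4 >= 17, so t >= 17/4.
Smallest integer t = ceil(17/4) = 5.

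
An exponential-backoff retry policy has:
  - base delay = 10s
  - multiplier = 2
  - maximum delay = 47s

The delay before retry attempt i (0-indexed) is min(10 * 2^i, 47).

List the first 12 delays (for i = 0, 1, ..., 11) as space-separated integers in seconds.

Answer: 10 20 40 47 47 47 47 47 47 47 47 47

Derivation:
Computing each delay:
  i=0: min(10*2^0, 47) = 10
  i=1: min(10*2^1, 47) = 20
  i=2: min(10*2^2, 47) = 40
  i=3: min(10*2^3, 47) = 47
  i=4: min(10*2^4, 47) = 47
  i=5: min(10*2^5, 47) = 47
  i=6: min(10*2^6, 47) = 47
  i=7: min(10*2^7, 47) = 47
  i=8: min(10*2^8, 47) = 47
  i=9: min(10*2^9, 47) = 47
  i=10: min(10*2^10, 47) = 47
  i=11: min(10*2^11, 47) = 47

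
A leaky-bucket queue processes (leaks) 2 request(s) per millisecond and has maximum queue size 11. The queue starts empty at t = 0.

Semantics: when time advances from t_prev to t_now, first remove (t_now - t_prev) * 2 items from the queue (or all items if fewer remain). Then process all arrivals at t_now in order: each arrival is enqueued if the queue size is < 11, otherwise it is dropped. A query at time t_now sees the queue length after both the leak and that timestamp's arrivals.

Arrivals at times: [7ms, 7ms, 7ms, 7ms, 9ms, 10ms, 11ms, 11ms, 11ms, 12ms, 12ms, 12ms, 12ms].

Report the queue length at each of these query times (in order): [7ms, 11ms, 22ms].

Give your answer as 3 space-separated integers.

Answer: 4 3 0

Derivation:
Queue lengths at query times:
  query t=7ms: backlog = 4
  query t=11ms: backlog = 3
  query t=22ms: backlog = 0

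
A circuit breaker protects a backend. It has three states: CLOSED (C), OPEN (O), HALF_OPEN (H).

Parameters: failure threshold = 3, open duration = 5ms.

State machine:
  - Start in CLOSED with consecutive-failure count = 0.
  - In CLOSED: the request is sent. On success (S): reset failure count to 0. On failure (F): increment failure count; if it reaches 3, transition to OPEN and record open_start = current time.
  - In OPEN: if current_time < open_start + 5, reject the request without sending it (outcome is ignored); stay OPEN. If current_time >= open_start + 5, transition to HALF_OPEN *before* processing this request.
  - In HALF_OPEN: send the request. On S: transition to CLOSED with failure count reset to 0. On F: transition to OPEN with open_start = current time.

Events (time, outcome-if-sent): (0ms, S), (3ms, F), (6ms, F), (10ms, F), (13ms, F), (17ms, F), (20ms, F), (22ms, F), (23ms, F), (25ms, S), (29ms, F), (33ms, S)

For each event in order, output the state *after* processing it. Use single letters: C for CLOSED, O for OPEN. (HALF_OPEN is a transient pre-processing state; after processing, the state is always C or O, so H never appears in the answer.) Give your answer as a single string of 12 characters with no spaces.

Answer: CCCOOOOOOOOO

Derivation:
State after each event:
  event#1 t=0ms outcome=S: state=CLOSED
  event#2 t=3ms outcome=F: state=CLOSED
  event#3 t=6ms outcome=F: state=CLOSED
  event#4 t=10ms outcome=F: state=OPEN
  event#5 t=13ms outcome=F: state=OPEN
  event#6 t=17ms outcome=F: state=OPEN
  event#7 t=20ms outcome=F: state=OPEN
  event#8 t=22ms outcome=F: state=OPEN
  event#9 t=23ms outcome=F: state=OPEN
  event#10 t=25ms outcome=S: state=OPEN
  event#11 t=29ms outcome=F: state=OPEN
  event#12 t=33ms outcome=S: state=OPEN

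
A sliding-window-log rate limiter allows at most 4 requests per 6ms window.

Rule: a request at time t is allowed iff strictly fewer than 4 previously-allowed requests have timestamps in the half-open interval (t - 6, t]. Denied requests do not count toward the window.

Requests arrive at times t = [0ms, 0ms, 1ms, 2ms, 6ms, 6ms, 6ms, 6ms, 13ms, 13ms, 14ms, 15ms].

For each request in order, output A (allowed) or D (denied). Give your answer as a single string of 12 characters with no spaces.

Tracking allowed requests in the window:
  req#1 t=0ms: ALLOW
  req#2 t=0ms: ALLOW
  req#3 t=1ms: ALLOW
  req#4 t=2ms: ALLOW
  req#5 t=6ms: ALLOW
  req#6 t=6ms: ALLOW
  req#7 t=6ms: DENY
  req#8 t=6ms: DENY
  req#9 t=13ms: ALLOW
  req#10 t=13ms: ALLOW
  req#11 t=14ms: ALLOW
  req#12 t=15ms: ALLOW

Answer: AAAAAADDAAAA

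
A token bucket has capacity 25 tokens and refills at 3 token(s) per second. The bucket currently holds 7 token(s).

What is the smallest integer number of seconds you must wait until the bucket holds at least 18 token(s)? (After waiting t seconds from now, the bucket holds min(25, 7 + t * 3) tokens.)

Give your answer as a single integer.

Answer: 4

Derivation:
Need 7 + t * 3 >= 18, so t >= 11/3.
Smallest integer t = ceil(11/3) = 4.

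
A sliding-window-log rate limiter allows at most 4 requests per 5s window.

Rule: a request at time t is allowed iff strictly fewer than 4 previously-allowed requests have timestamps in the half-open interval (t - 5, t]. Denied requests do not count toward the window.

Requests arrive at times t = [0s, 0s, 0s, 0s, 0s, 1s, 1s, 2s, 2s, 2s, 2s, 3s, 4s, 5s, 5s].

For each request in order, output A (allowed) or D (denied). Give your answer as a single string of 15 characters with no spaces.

Answer: AAAADDDDDDDDDAA

Derivation:
Tracking allowed requests in the window:
  req#1 t=0s: ALLOW
  req#2 t=0s: ALLOW
  req#3 t=0s: ALLOW
  req#4 t=0s: ALLOW
  req#5 t=0s: DENY
  req#6 t=1s: DENY
  req#7 t=1s: DENY
  req#8 t=2s: DENY
  req#9 t=2s: DENY
  req#10 t=2s: DENY
  req#11 t=2s: DENY
  req#12 t=3s: DENY
  req#13 t=4s: DENY
  req#14 t=5s: ALLOW
  req#15 t=5s: ALLOW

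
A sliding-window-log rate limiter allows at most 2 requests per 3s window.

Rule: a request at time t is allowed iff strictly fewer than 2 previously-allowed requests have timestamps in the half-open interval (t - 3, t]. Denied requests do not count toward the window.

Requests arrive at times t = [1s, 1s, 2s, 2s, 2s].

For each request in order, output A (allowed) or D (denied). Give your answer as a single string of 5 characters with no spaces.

Tracking allowed requests in the window:
  req#1 t=1s: ALLOW
  req#2 t=1s: ALLOW
  req#3 t=2s: DENY
  req#4 t=2s: DENY
  req#5 t=2s: DENY

Answer: AADDD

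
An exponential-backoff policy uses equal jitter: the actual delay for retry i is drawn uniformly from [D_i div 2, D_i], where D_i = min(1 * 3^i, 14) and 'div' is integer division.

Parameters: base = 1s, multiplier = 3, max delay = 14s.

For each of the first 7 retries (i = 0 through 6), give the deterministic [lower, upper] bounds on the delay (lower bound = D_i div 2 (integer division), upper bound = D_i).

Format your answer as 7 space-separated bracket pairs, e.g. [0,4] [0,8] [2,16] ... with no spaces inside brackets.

Answer: [0,1] [1,3] [4,9] [7,14] [7,14] [7,14] [7,14]

Derivation:
Computing bounds per retry:
  i=0: D_i=min(1*3^0,14)=1, bounds=[0,1]
  i=1: D_i=min(1*3^1,14)=3, bounds=[1,3]
  i=2: D_i=min(1*3^2,14)=9, bounds=[4,9]
  i=3: D_i=min(1*3^3,14)=14, bounds=[7,14]
  i=4: D_i=min(1*3^4,14)=14, bounds=[7,14]
  i=5: D_i=min(1*3^5,14)=14, bounds=[7,14]
  i=6: D_i=min(1*3^6,14)=14, bounds=[7,14]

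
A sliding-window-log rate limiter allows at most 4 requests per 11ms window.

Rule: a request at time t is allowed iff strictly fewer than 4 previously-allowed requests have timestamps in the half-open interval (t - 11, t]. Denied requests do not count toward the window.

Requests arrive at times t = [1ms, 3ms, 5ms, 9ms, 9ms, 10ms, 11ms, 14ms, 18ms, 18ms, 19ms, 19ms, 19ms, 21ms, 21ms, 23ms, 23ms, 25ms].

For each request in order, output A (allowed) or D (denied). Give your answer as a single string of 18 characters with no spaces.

Tracking allowed requests in the window:
  req#1 t=1ms: ALLOW
  req#2 t=3ms: ALLOW
  req#3 t=5ms: ALLOW
  req#4 t=9ms: ALLOW
  req#5 t=9ms: DENY
  req#6 t=10ms: DENY
  req#7 t=11ms: DENY
  req#8 t=14ms: ALLOW
  req#9 t=18ms: ALLOW
  req#10 t=18ms: ALLOW
  req#11 t=19ms: DENY
  req#12 t=19ms: DENY
  req#13 t=19ms: DENY
  req#14 t=21ms: ALLOW
  req#15 t=21ms: DENY
  req#16 t=23ms: DENY
  req#17 t=23ms: DENY
  req#18 t=25ms: ALLOW

Answer: AAAADDDAAADDDADDDA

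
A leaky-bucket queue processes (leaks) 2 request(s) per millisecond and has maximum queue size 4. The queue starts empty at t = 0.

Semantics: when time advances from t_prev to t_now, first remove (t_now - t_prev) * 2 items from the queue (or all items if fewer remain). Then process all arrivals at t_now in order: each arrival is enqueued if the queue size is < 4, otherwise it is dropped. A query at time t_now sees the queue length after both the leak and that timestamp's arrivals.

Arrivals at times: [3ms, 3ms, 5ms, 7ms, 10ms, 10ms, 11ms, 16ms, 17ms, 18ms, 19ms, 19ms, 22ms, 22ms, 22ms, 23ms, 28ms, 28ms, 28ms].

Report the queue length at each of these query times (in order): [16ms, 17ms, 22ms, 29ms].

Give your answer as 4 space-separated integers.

Answer: 1 1 3 1

Derivation:
Queue lengths at query times:
  query t=16ms: backlog = 1
  query t=17ms: backlog = 1
  query t=22ms: backlog = 3
  query t=29ms: backlog = 1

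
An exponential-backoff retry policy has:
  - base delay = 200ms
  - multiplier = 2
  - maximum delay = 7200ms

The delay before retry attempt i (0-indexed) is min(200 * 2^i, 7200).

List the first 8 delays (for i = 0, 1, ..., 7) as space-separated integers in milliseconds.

Answer: 200 400 800 1600 3200 6400 7200 7200

Derivation:
Computing each delay:
  i=0: min(200*2^0, 7200) = 200
  i=1: min(200*2^1, 7200) = 400
  i=2: min(200*2^2, 7200) = 800
  i=3: min(200*2^3, 7200) = 1600
  i=4: min(200*2^4, 7200) = 3200
  i=5: min(200*2^5, 7200) = 6400
  i=6: min(200*2^6, 7200) = 7200
  i=7: min(200*2^7, 7200) = 7200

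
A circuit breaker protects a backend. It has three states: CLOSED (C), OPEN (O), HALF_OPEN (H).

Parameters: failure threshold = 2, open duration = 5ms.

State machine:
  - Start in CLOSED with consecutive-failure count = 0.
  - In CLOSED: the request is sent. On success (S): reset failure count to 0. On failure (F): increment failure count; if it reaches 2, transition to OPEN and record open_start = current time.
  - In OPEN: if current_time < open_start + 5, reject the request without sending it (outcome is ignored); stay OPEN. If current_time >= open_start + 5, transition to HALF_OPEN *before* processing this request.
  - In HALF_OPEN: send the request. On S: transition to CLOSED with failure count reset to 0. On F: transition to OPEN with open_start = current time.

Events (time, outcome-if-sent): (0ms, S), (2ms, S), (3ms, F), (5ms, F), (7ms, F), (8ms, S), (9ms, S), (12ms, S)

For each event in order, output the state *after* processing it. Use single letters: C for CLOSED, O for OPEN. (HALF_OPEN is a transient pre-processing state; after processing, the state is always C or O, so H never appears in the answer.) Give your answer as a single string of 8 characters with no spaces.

Answer: CCCOOOOC

Derivation:
State after each event:
  event#1 t=0ms outcome=S: state=CLOSED
  event#2 t=2ms outcome=S: state=CLOSED
  event#3 t=3ms outcome=F: state=CLOSED
  event#4 t=5ms outcome=F: state=OPEN
  event#5 t=7ms outcome=F: state=OPEN
  event#6 t=8ms outcome=S: state=OPEN
  event#7 t=9ms outcome=S: state=OPEN
  event#8 t=12ms outcome=S: state=CLOSED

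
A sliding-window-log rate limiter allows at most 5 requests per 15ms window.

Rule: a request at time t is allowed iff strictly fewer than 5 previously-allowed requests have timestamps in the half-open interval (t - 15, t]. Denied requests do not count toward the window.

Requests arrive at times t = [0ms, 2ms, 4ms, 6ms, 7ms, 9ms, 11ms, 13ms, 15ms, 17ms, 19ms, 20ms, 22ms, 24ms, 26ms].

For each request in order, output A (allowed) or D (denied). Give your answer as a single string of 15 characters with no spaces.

Answer: AAAAADDDAAADAAD

Derivation:
Tracking allowed requests in the window:
  req#1 t=0ms: ALLOW
  req#2 t=2ms: ALLOW
  req#3 t=4ms: ALLOW
  req#4 t=6ms: ALLOW
  req#5 t=7ms: ALLOW
  req#6 t=9ms: DENY
  req#7 t=11ms: DENY
  req#8 t=13ms: DENY
  req#9 t=15ms: ALLOW
  req#10 t=17ms: ALLOW
  req#11 t=19ms: ALLOW
  req#12 t=20ms: DENY
  req#13 t=22ms: ALLOW
  req#14 t=24ms: ALLOW
  req#15 t=26ms: DENY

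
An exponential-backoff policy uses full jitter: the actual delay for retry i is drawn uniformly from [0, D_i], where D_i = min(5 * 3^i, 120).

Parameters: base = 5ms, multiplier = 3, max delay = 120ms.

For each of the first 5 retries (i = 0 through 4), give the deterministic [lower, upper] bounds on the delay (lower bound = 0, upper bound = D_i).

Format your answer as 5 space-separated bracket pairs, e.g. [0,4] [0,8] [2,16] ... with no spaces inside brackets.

Answer: [0,5] [0,15] [0,45] [0,120] [0,120]

Derivation:
Computing bounds per retry:
  i=0: D_i=min(5*3^0,120)=5, bounds=[0,5]
  i=1: D_i=min(5*3^1,120)=15, bounds=[0,15]
  i=2: D_i=min(5*3^2,120)=45, bounds=[0,45]
  i=3: D_i=min(5*3^3,120)=120, bounds=[0,120]
  i=4: D_i=min(5*3^4,120)=120, bounds=[0,120]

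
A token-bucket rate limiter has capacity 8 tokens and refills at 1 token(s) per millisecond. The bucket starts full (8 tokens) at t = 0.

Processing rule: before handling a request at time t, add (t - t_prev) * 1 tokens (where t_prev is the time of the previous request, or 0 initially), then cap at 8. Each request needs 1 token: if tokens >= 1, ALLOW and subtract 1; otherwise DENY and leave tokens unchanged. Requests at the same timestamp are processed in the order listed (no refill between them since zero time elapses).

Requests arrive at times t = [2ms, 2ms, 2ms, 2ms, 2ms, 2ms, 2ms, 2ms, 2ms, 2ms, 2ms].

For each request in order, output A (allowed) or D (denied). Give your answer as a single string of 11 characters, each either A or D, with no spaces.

Simulating step by step:
  req#1 t=2ms: ALLOW
  req#2 t=2ms: ALLOW
  req#3 t=2ms: ALLOW
  req#4 t=2ms: ALLOW
  req#5 t=2ms: ALLOW
  req#6 t=2ms: ALLOW
  req#7 t=2ms: ALLOW
  req#8 t=2ms: ALLOW
  req#9 t=2ms: DENY
  req#10 t=2ms: DENY
  req#11 t=2ms: DENY

Answer: AAAAAAAADDD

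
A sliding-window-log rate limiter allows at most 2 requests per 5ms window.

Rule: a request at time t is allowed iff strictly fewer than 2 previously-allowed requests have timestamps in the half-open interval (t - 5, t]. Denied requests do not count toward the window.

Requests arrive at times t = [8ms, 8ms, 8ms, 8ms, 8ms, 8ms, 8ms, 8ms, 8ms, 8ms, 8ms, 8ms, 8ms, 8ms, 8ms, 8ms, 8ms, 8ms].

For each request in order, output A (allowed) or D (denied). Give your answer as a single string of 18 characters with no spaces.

Tracking allowed requests in the window:
  req#1 t=8ms: ALLOW
  req#2 t=8ms: ALLOW
  req#3 t=8ms: DENY
  req#4 t=8ms: DENY
  req#5 t=8ms: DENY
  req#6 t=8ms: DENY
  req#7 t=8ms: DENY
  req#8 t=8ms: DENY
  req#9 t=8ms: DENY
  req#10 t=8ms: DENY
  req#11 t=8ms: DENY
  req#12 t=8ms: DENY
  req#13 t=8ms: DENY
  req#14 t=8ms: DENY
  req#15 t=8ms: DENY
  req#16 t=8ms: DENY
  req#17 t=8ms: DENY
  req#18 t=8ms: DENY

Answer: AADDDDDDDDDDDDDDDD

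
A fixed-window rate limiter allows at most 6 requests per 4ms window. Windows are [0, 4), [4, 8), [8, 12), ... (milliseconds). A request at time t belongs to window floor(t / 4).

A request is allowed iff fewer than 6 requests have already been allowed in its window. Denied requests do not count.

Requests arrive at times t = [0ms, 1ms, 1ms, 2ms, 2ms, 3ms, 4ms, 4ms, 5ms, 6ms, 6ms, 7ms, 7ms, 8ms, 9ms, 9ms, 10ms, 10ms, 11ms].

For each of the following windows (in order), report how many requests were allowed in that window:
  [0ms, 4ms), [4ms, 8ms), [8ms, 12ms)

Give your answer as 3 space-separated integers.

Processing requests:
  req#1 t=0ms (window 0): ALLOW
  req#2 t=1ms (window 0): ALLOW
  req#3 t=1ms (window 0): ALLOW
  req#4 t=2ms (window 0): ALLOW
  req#5 t=2ms (window 0): ALLOW
  req#6 t=3ms (window 0): ALLOW
  req#7 t=4ms (window 1): ALLOW
  req#8 t=4ms (window 1): ALLOW
  req#9 t=5ms (window 1): ALLOW
  req#10 t=6ms (window 1): ALLOW
  req#11 t=6ms (window 1): ALLOW
  req#12 t=7ms (window 1): ALLOW
  req#13 t=7ms (window 1): DENY
  req#14 t=8ms (window 2): ALLOW
  req#15 t=9ms (window 2): ALLOW
  req#16 t=9ms (window 2): ALLOW
  req#17 t=10ms (window 2): ALLOW
  req#18 t=10ms (window 2): ALLOW
  req#19 t=11ms (window 2): ALLOW

Allowed counts by window: 6 6 6

Answer: 6 6 6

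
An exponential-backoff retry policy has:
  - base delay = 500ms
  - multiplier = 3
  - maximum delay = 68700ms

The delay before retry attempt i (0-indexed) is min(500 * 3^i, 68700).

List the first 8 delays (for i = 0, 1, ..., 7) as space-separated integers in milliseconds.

Answer: 500 1500 4500 13500 40500 68700 68700 68700

Derivation:
Computing each delay:
  i=0: min(500*3^0, 68700) = 500
  i=1: min(500*3^1, 68700) = 1500
  i=2: min(500*3^2, 68700) = 4500
  i=3: min(500*3^3, 68700) = 13500
  i=4: min(500*3^4, 68700) = 40500
  i=5: min(500*3^5, 68700) = 68700
  i=6: min(500*3^6, 68700) = 68700
  i=7: min(500*3^7, 68700) = 68700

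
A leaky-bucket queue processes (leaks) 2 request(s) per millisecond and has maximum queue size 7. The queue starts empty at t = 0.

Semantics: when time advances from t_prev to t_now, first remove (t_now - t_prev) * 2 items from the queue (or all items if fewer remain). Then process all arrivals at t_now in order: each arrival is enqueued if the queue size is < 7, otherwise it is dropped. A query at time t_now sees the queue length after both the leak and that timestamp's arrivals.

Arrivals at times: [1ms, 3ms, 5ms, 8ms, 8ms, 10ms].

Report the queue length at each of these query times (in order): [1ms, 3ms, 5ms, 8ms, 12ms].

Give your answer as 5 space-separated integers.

Queue lengths at query times:
  query t=1ms: backlog = 1
  query t=3ms: backlog = 1
  query t=5ms: backlog = 1
  query t=8ms: backlog = 2
  query t=12ms: backlog = 0

Answer: 1 1 1 2 0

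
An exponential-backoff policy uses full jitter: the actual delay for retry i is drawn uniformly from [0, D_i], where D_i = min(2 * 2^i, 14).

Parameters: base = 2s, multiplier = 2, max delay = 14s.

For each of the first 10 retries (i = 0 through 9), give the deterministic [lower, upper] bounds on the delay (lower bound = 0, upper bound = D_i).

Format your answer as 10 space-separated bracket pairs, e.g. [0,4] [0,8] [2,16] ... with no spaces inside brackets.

Answer: [0,2] [0,4] [0,8] [0,14] [0,14] [0,14] [0,14] [0,14] [0,14] [0,14]

Derivation:
Computing bounds per retry:
  i=0: D_i=min(2*2^0,14)=2, bounds=[0,2]
  i=1: D_i=min(2*2^1,14)=4, bounds=[0,4]
  i=2: D_i=min(2*2^2,14)=8, bounds=[0,8]
  i=3: D_i=min(2*2^3,14)=14, bounds=[0,14]
  i=4: D_i=min(2*2^4,14)=14, bounds=[0,14]
  i=5: D_i=min(2*2^5,14)=14, bounds=[0,14]
  i=6: D_i=min(2*2^6,14)=14, bounds=[0,14]
  i=7: D_i=min(2*2^7,14)=14, bounds=[0,14]
  i=8: D_i=min(2*2^8,14)=14, bounds=[0,14]
  i=9: D_i=min(2*2^9,14)=14, bounds=[0,14]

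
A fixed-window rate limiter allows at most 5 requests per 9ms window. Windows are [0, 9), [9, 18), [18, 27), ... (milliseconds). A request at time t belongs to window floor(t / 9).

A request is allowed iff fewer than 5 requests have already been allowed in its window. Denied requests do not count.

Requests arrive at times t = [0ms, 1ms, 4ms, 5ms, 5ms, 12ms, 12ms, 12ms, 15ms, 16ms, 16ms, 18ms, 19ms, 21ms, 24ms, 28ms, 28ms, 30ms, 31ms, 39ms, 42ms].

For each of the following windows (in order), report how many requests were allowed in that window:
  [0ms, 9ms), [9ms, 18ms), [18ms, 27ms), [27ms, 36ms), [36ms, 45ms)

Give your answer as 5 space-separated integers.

Answer: 5 5 4 4 2

Derivation:
Processing requests:
  req#1 t=0ms (window 0): ALLOW
  req#2 t=1ms (window 0): ALLOW
  req#3 t=4ms (window 0): ALLOW
  req#4 t=5ms (window 0): ALLOW
  req#5 t=5ms (window 0): ALLOW
  req#6 t=12ms (window 1): ALLOW
  req#7 t=12ms (window 1): ALLOW
  req#8 t=12ms (window 1): ALLOW
  req#9 t=15ms (window 1): ALLOW
  req#10 t=16ms (window 1): ALLOW
  req#11 t=16ms (window 1): DENY
  req#12 t=18ms (window 2): ALLOW
  req#13 t=19ms (window 2): ALLOW
  req#14 t=21ms (window 2): ALLOW
  req#15 t=24ms (window 2): ALLOW
  req#16 t=28ms (window 3): ALLOW
  req#17 t=28ms (window 3): ALLOW
  req#18 t=30ms (window 3): ALLOW
  req#19 t=31ms (window 3): ALLOW
  req#20 t=39ms (window 4): ALLOW
  req#21 t=42ms (window 4): ALLOW

Allowed counts by window: 5 5 4 4 2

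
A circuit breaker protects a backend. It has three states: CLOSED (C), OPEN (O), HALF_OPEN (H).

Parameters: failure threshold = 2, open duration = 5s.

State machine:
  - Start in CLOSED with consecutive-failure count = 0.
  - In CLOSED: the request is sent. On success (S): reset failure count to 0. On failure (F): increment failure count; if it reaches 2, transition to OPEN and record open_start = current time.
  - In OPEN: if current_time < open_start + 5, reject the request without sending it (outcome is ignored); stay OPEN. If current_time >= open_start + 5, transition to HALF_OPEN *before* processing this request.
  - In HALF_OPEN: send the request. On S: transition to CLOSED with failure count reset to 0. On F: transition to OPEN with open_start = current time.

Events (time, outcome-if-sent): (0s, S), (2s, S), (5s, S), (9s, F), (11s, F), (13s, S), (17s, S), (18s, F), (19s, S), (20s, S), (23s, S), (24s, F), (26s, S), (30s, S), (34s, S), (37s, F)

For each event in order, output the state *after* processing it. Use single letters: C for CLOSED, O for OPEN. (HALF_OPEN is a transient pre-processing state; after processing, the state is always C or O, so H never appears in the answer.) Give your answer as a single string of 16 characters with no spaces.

Answer: CCCCOOCCCCCCCCCC

Derivation:
State after each event:
  event#1 t=0s outcome=S: state=CLOSED
  event#2 t=2s outcome=S: state=CLOSED
  event#3 t=5s outcome=S: state=CLOSED
  event#4 t=9s outcome=F: state=CLOSED
  event#5 t=11s outcome=F: state=OPEN
  event#6 t=13s outcome=S: state=OPEN
  event#7 t=17s outcome=S: state=CLOSED
  event#8 t=18s outcome=F: state=CLOSED
  event#9 t=19s outcome=S: state=CLOSED
  event#10 t=20s outcome=S: state=CLOSED
  event#11 t=23s outcome=S: state=CLOSED
  event#12 t=24s outcome=F: state=CLOSED
  event#13 t=26s outcome=S: state=CLOSED
  event#14 t=30s outcome=S: state=CLOSED
  event#15 t=34s outcome=S: state=CLOSED
  event#16 t=37s outcome=F: state=CLOSED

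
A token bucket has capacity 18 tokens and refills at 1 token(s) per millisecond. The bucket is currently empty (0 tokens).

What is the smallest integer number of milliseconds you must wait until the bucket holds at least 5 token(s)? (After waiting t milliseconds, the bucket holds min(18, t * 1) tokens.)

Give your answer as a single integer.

Need t * 1 >= 5, so t >= 5/1.
Smallest integer t = ceil(5/1) = 5.

Answer: 5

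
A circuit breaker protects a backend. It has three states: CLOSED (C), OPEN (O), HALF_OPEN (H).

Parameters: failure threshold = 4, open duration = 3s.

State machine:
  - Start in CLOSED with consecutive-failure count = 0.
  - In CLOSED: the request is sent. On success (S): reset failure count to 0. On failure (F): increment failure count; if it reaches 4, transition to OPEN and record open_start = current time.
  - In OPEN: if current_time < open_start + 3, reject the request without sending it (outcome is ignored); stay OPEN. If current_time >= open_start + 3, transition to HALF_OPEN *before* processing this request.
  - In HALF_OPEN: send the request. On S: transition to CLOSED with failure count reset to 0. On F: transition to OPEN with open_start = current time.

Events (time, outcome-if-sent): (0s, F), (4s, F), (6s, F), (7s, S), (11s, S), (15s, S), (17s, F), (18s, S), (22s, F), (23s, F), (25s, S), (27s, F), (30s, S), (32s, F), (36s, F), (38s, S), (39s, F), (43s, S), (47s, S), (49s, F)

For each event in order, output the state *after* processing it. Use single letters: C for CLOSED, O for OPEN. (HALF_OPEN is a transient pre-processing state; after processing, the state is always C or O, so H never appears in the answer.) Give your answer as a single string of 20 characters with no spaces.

Answer: CCCCCCCCCCCCCCCCCCCC

Derivation:
State after each event:
  event#1 t=0s outcome=F: state=CLOSED
  event#2 t=4s outcome=F: state=CLOSED
  event#3 t=6s outcome=F: state=CLOSED
  event#4 t=7s outcome=S: state=CLOSED
  event#5 t=11s outcome=S: state=CLOSED
  event#6 t=15s outcome=S: state=CLOSED
  event#7 t=17s outcome=F: state=CLOSED
  event#8 t=18s outcome=S: state=CLOSED
  event#9 t=22s outcome=F: state=CLOSED
  event#10 t=23s outcome=F: state=CLOSED
  event#11 t=25s outcome=S: state=CLOSED
  event#12 t=27s outcome=F: state=CLOSED
  event#13 t=30s outcome=S: state=CLOSED
  event#14 t=32s outcome=F: state=CLOSED
  event#15 t=36s outcome=F: state=CLOSED
  event#16 t=38s outcome=S: state=CLOSED
  event#17 t=39s outcome=F: state=CLOSED
  event#18 t=43s outcome=S: state=CLOSED
  event#19 t=47s outcome=S: state=CLOSED
  event#20 t=49s outcome=F: state=CLOSED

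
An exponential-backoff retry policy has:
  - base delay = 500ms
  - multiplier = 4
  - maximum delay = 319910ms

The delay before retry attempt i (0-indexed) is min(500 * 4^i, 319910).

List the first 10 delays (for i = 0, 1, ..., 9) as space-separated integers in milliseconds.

Answer: 500 2000 8000 32000 128000 319910 319910 319910 319910 319910

Derivation:
Computing each delay:
  i=0: min(500*4^0, 319910) = 500
  i=1: min(500*4^1, 319910) = 2000
  i=2: min(500*4^2, 319910) = 8000
  i=3: min(500*4^3, 319910) = 32000
  i=4: min(500*4^4, 319910) = 128000
  i=5: min(500*4^5, 319910) = 319910
  i=6: min(500*4^6, 319910) = 319910
  i=7: min(500*4^7, 319910) = 319910
  i=8: min(500*4^8, 319910) = 319910
  i=9: min(500*4^9, 319910) = 319910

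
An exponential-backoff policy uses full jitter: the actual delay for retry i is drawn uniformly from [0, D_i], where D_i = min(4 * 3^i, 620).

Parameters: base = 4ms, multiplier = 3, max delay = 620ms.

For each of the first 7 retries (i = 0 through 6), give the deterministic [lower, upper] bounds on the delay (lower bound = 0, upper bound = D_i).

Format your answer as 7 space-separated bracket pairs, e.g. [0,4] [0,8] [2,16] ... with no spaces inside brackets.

Answer: [0,4] [0,12] [0,36] [0,108] [0,324] [0,620] [0,620]

Derivation:
Computing bounds per retry:
  i=0: D_i=min(4*3^0,620)=4, bounds=[0,4]
  i=1: D_i=min(4*3^1,620)=12, bounds=[0,12]
  i=2: D_i=min(4*3^2,620)=36, bounds=[0,36]
  i=3: D_i=min(4*3^3,620)=108, bounds=[0,108]
  i=4: D_i=min(4*3^4,620)=324, bounds=[0,324]
  i=5: D_i=min(4*3^5,620)=620, bounds=[0,620]
  i=6: D_i=min(4*3^6,620)=620, bounds=[0,620]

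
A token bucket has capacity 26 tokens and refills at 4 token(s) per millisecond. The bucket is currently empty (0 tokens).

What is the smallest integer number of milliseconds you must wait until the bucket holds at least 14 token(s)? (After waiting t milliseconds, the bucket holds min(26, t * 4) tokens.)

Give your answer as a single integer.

Need t * 4 >= 14, so t >= 14/4.
Smallest integer t = ceil(14/4) = 4.

Answer: 4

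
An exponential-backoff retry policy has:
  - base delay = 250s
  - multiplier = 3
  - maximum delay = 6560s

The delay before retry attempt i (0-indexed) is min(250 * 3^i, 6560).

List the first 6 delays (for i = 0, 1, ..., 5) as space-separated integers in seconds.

Answer: 250 750 2250 6560 6560 6560

Derivation:
Computing each delay:
  i=0: min(250*3^0, 6560) = 250
  i=1: min(250*3^1, 6560) = 750
  i=2: min(250*3^2, 6560) = 2250
  i=3: min(250*3^3, 6560) = 6560
  i=4: min(250*3^4, 6560) = 6560
  i=5: min(250*3^5, 6560) = 6560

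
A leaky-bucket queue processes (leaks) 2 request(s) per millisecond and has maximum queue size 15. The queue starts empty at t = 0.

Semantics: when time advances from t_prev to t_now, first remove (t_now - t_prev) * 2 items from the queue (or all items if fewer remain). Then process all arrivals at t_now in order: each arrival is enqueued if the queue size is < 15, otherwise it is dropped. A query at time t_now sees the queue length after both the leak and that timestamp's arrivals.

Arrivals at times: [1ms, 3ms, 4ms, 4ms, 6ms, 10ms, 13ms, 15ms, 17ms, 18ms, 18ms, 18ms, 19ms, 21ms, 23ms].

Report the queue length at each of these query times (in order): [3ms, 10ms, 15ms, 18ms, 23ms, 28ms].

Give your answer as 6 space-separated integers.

Queue lengths at query times:
  query t=3ms: backlog = 1
  query t=10ms: backlog = 1
  query t=15ms: backlog = 1
  query t=18ms: backlog = 3
  query t=23ms: backlog = 1
  query t=28ms: backlog = 0

Answer: 1 1 1 3 1 0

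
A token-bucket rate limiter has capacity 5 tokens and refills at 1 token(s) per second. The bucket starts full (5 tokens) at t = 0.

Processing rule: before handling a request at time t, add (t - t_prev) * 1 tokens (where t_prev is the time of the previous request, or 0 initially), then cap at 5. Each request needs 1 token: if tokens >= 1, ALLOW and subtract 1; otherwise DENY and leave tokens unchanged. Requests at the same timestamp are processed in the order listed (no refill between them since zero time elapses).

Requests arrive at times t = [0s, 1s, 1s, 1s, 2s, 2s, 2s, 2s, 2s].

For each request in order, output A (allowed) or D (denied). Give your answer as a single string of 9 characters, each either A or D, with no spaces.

Simulating step by step:
  req#1 t=0s: ALLOW
  req#2 t=1s: ALLOW
  req#3 t=1s: ALLOW
  req#4 t=1s: ALLOW
  req#5 t=2s: ALLOW
  req#6 t=2s: ALLOW
  req#7 t=2s: ALLOW
  req#8 t=2s: DENY
  req#9 t=2s: DENY

Answer: AAAAAAADD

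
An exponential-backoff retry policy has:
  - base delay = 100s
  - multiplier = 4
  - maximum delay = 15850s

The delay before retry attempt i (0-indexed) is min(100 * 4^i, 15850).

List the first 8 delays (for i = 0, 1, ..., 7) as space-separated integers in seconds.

Computing each delay:
  i=0: min(100*4^0, 15850) = 100
  i=1: min(100*4^1, 15850) = 400
  i=2: min(100*4^2, 15850) = 1600
  i=3: min(100*4^3, 15850) = 6400
  i=4: min(100*4^4, 15850) = 15850
  i=5: min(100*4^5, 15850) = 15850
  i=6: min(100*4^6, 15850) = 15850
  i=7: min(100*4^7, 15850) = 15850

Answer: 100 400 1600 6400 15850 15850 15850 15850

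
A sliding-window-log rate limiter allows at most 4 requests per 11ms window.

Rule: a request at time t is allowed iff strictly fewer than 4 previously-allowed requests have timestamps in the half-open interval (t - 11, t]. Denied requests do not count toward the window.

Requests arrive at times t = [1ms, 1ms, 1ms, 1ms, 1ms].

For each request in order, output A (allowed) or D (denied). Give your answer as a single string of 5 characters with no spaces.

Answer: AAAAD

Derivation:
Tracking allowed requests in the window:
  req#1 t=1ms: ALLOW
  req#2 t=1ms: ALLOW
  req#3 t=1ms: ALLOW
  req#4 t=1ms: ALLOW
  req#5 t=1ms: DENY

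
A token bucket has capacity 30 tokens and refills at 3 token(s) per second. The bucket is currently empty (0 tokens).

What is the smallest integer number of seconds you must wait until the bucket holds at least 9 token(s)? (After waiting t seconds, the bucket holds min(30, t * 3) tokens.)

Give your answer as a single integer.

Answer: 3

Derivation:
Need t * 3 >= 9, so t >= 9/3.
Smallest integer t = ceil(9/3) = 3.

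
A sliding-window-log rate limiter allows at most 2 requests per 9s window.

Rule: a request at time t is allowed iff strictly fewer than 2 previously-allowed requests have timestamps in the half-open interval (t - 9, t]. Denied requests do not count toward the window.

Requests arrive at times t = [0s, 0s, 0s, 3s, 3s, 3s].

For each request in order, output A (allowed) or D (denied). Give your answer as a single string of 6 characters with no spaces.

Tracking allowed requests in the window:
  req#1 t=0s: ALLOW
  req#2 t=0s: ALLOW
  req#3 t=0s: DENY
  req#4 t=3s: DENY
  req#5 t=3s: DENY
  req#6 t=3s: DENY

Answer: AADDDD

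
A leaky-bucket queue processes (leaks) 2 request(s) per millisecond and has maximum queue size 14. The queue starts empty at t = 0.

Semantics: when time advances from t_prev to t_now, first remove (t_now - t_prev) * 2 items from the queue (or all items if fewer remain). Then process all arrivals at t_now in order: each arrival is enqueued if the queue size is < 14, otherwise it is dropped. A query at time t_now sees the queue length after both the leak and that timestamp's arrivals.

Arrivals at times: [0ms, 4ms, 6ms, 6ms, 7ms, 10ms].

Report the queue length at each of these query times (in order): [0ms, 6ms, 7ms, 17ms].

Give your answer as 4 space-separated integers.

Answer: 1 2 1 0

Derivation:
Queue lengths at query times:
  query t=0ms: backlog = 1
  query t=6ms: backlog = 2
  query t=7ms: backlog = 1
  query t=17ms: backlog = 0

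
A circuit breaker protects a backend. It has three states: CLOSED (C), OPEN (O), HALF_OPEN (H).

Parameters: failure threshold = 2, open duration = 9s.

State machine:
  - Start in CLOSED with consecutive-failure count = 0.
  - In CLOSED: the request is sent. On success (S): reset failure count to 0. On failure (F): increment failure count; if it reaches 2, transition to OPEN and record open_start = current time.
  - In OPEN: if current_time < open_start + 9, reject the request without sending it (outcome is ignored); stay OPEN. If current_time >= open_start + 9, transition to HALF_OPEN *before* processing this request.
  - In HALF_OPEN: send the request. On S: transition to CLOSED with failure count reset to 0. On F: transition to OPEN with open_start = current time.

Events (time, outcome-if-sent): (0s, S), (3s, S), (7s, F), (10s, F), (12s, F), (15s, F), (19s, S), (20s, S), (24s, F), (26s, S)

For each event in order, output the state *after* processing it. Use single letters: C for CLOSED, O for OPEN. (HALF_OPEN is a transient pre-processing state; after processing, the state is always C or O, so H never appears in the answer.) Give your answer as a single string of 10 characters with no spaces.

State after each event:
  event#1 t=0s outcome=S: state=CLOSED
  event#2 t=3s outcome=S: state=CLOSED
  event#3 t=7s outcome=F: state=CLOSED
  event#4 t=10s outcome=F: state=OPEN
  event#5 t=12s outcome=F: state=OPEN
  event#6 t=15s outcome=F: state=OPEN
  event#7 t=19s outcome=S: state=CLOSED
  event#8 t=20s outcome=S: state=CLOSED
  event#9 t=24s outcome=F: state=CLOSED
  event#10 t=26s outcome=S: state=CLOSED

Answer: CCCOOOCCCC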